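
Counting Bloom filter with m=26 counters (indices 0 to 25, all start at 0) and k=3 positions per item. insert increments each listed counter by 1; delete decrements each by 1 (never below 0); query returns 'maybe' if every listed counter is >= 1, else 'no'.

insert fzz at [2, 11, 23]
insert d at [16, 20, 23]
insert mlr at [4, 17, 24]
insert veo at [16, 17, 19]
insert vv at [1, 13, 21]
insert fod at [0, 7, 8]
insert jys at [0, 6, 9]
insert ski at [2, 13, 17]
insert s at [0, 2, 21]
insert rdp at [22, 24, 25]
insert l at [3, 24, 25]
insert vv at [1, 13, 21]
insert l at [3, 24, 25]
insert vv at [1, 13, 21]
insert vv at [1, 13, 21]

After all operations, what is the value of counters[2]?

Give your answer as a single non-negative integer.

Answer: 3

Derivation:
Step 1: insert fzz at [2, 11, 23] -> counters=[0,0,1,0,0,0,0,0,0,0,0,1,0,0,0,0,0,0,0,0,0,0,0,1,0,0]
Step 2: insert d at [16, 20, 23] -> counters=[0,0,1,0,0,0,0,0,0,0,0,1,0,0,0,0,1,0,0,0,1,0,0,2,0,0]
Step 3: insert mlr at [4, 17, 24] -> counters=[0,0,1,0,1,0,0,0,0,0,0,1,0,0,0,0,1,1,0,0,1,0,0,2,1,0]
Step 4: insert veo at [16, 17, 19] -> counters=[0,0,1,0,1,0,0,0,0,0,0,1,0,0,0,0,2,2,0,1,1,0,0,2,1,0]
Step 5: insert vv at [1, 13, 21] -> counters=[0,1,1,0,1,0,0,0,0,0,0,1,0,1,0,0,2,2,0,1,1,1,0,2,1,0]
Step 6: insert fod at [0, 7, 8] -> counters=[1,1,1,0,1,0,0,1,1,0,0,1,0,1,0,0,2,2,0,1,1,1,0,2,1,0]
Step 7: insert jys at [0, 6, 9] -> counters=[2,1,1,0,1,0,1,1,1,1,0,1,0,1,0,0,2,2,0,1,1,1,0,2,1,0]
Step 8: insert ski at [2, 13, 17] -> counters=[2,1,2,0,1,0,1,1,1,1,0,1,0,2,0,0,2,3,0,1,1,1,0,2,1,0]
Step 9: insert s at [0, 2, 21] -> counters=[3,1,3,0,1,0,1,1,1,1,0,1,0,2,0,0,2,3,0,1,1,2,0,2,1,0]
Step 10: insert rdp at [22, 24, 25] -> counters=[3,1,3,0,1,0,1,1,1,1,0,1,0,2,0,0,2,3,0,1,1,2,1,2,2,1]
Step 11: insert l at [3, 24, 25] -> counters=[3,1,3,1,1,0,1,1,1,1,0,1,0,2,0,0,2,3,0,1,1,2,1,2,3,2]
Step 12: insert vv at [1, 13, 21] -> counters=[3,2,3,1,1,0,1,1,1,1,0,1,0,3,0,0,2,3,0,1,1,3,1,2,3,2]
Step 13: insert l at [3, 24, 25] -> counters=[3,2,3,2,1,0,1,1,1,1,0,1,0,3,0,0,2,3,0,1,1,3,1,2,4,3]
Step 14: insert vv at [1, 13, 21] -> counters=[3,3,3,2,1,0,1,1,1,1,0,1,0,4,0,0,2,3,0,1,1,4,1,2,4,3]
Step 15: insert vv at [1, 13, 21] -> counters=[3,4,3,2,1,0,1,1,1,1,0,1,0,5,0,0,2,3,0,1,1,5,1,2,4,3]
Final counters=[3,4,3,2,1,0,1,1,1,1,0,1,0,5,0,0,2,3,0,1,1,5,1,2,4,3] -> counters[2]=3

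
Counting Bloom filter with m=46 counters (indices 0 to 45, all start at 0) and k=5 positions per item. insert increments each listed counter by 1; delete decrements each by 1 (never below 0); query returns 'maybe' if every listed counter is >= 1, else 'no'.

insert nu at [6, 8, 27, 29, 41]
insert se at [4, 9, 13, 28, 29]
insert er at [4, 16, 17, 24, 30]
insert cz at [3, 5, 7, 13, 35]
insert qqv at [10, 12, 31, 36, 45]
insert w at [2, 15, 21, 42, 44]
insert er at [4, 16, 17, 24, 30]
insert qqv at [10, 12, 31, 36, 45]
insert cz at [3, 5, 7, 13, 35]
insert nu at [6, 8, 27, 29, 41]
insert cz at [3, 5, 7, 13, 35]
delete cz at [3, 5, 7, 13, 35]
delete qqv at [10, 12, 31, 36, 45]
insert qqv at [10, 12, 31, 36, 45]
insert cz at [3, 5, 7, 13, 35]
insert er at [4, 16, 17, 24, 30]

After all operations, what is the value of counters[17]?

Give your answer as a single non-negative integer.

Answer: 3

Derivation:
Step 1: insert nu at [6, 8, 27, 29, 41] -> counters=[0,0,0,0,0,0,1,0,1,0,0,0,0,0,0,0,0,0,0,0,0,0,0,0,0,0,0,1,0,1,0,0,0,0,0,0,0,0,0,0,0,1,0,0,0,0]
Step 2: insert se at [4, 9, 13, 28, 29] -> counters=[0,0,0,0,1,0,1,0,1,1,0,0,0,1,0,0,0,0,0,0,0,0,0,0,0,0,0,1,1,2,0,0,0,0,0,0,0,0,0,0,0,1,0,0,0,0]
Step 3: insert er at [4, 16, 17, 24, 30] -> counters=[0,0,0,0,2,0,1,0,1,1,0,0,0,1,0,0,1,1,0,0,0,0,0,0,1,0,0,1,1,2,1,0,0,0,0,0,0,0,0,0,0,1,0,0,0,0]
Step 4: insert cz at [3, 5, 7, 13, 35] -> counters=[0,0,0,1,2,1,1,1,1,1,0,0,0,2,0,0,1,1,0,0,0,0,0,0,1,0,0,1,1,2,1,0,0,0,0,1,0,0,0,0,0,1,0,0,0,0]
Step 5: insert qqv at [10, 12, 31, 36, 45] -> counters=[0,0,0,1,2,1,1,1,1,1,1,0,1,2,0,0,1,1,0,0,0,0,0,0,1,0,0,1,1,2,1,1,0,0,0,1,1,0,0,0,0,1,0,0,0,1]
Step 6: insert w at [2, 15, 21, 42, 44] -> counters=[0,0,1,1,2,1,1,1,1,1,1,0,1,2,0,1,1,1,0,0,0,1,0,0,1,0,0,1,1,2,1,1,0,0,0,1,1,0,0,0,0,1,1,0,1,1]
Step 7: insert er at [4, 16, 17, 24, 30] -> counters=[0,0,1,1,3,1,1,1,1,1,1,0,1,2,0,1,2,2,0,0,0,1,0,0,2,0,0,1,1,2,2,1,0,0,0,1,1,0,0,0,0,1,1,0,1,1]
Step 8: insert qqv at [10, 12, 31, 36, 45] -> counters=[0,0,1,1,3,1,1,1,1,1,2,0,2,2,0,1,2,2,0,0,0,1,0,0,2,0,0,1,1,2,2,2,0,0,0,1,2,0,0,0,0,1,1,0,1,2]
Step 9: insert cz at [3, 5, 7, 13, 35] -> counters=[0,0,1,2,3,2,1,2,1,1,2,0,2,3,0,1,2,2,0,0,0,1,0,0,2,0,0,1,1,2,2,2,0,0,0,2,2,0,0,0,0,1,1,0,1,2]
Step 10: insert nu at [6, 8, 27, 29, 41] -> counters=[0,0,1,2,3,2,2,2,2,1,2,0,2,3,0,1,2,2,0,0,0,1,0,0,2,0,0,2,1,3,2,2,0,0,0,2,2,0,0,0,0,2,1,0,1,2]
Step 11: insert cz at [3, 5, 7, 13, 35] -> counters=[0,0,1,3,3,3,2,3,2,1,2,0,2,4,0,1,2,2,0,0,0,1,0,0,2,0,0,2,1,3,2,2,0,0,0,3,2,0,0,0,0,2,1,0,1,2]
Step 12: delete cz at [3, 5, 7, 13, 35] -> counters=[0,0,1,2,3,2,2,2,2,1,2,0,2,3,0,1,2,2,0,0,0,1,0,0,2,0,0,2,1,3,2,2,0,0,0,2,2,0,0,0,0,2,1,0,1,2]
Step 13: delete qqv at [10, 12, 31, 36, 45] -> counters=[0,0,1,2,3,2,2,2,2,1,1,0,1,3,0,1,2,2,0,0,0,1,0,0,2,0,0,2,1,3,2,1,0,0,0,2,1,0,0,0,0,2,1,0,1,1]
Step 14: insert qqv at [10, 12, 31, 36, 45] -> counters=[0,0,1,2,3,2,2,2,2,1,2,0,2,3,0,1,2,2,0,0,0,1,0,0,2,0,0,2,1,3,2,2,0,0,0,2,2,0,0,0,0,2,1,0,1,2]
Step 15: insert cz at [3, 5, 7, 13, 35] -> counters=[0,0,1,3,3,3,2,3,2,1,2,0,2,4,0,1,2,2,0,0,0,1,0,0,2,0,0,2,1,3,2,2,0,0,0,3,2,0,0,0,0,2,1,0,1,2]
Step 16: insert er at [4, 16, 17, 24, 30] -> counters=[0,0,1,3,4,3,2,3,2,1,2,0,2,4,0,1,3,3,0,0,0,1,0,0,3,0,0,2,1,3,3,2,0,0,0,3,2,0,0,0,0,2,1,0,1,2]
Final counters=[0,0,1,3,4,3,2,3,2,1,2,0,2,4,0,1,3,3,0,0,0,1,0,0,3,0,0,2,1,3,3,2,0,0,0,3,2,0,0,0,0,2,1,0,1,2] -> counters[17]=3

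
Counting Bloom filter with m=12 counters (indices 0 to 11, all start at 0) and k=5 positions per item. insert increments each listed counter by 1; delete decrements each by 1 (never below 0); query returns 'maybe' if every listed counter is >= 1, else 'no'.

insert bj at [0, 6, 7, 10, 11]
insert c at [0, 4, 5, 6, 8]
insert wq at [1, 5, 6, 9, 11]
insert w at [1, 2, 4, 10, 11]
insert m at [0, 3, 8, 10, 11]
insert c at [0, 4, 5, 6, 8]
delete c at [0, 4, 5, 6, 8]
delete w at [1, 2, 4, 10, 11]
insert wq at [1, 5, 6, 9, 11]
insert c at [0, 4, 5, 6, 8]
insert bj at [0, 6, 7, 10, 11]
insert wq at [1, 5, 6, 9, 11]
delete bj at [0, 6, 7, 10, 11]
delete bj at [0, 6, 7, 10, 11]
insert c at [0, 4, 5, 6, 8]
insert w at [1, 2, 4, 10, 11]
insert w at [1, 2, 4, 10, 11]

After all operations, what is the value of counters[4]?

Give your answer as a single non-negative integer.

Step 1: insert bj at [0, 6, 7, 10, 11] -> counters=[1,0,0,0,0,0,1,1,0,0,1,1]
Step 2: insert c at [0, 4, 5, 6, 8] -> counters=[2,0,0,0,1,1,2,1,1,0,1,1]
Step 3: insert wq at [1, 5, 6, 9, 11] -> counters=[2,1,0,0,1,2,3,1,1,1,1,2]
Step 4: insert w at [1, 2, 4, 10, 11] -> counters=[2,2,1,0,2,2,3,1,1,1,2,3]
Step 5: insert m at [0, 3, 8, 10, 11] -> counters=[3,2,1,1,2,2,3,1,2,1,3,4]
Step 6: insert c at [0, 4, 5, 6, 8] -> counters=[4,2,1,1,3,3,4,1,3,1,3,4]
Step 7: delete c at [0, 4, 5, 6, 8] -> counters=[3,2,1,1,2,2,3,1,2,1,3,4]
Step 8: delete w at [1, 2, 4, 10, 11] -> counters=[3,1,0,1,1,2,3,1,2,1,2,3]
Step 9: insert wq at [1, 5, 6, 9, 11] -> counters=[3,2,0,1,1,3,4,1,2,2,2,4]
Step 10: insert c at [0, 4, 5, 6, 8] -> counters=[4,2,0,1,2,4,5,1,3,2,2,4]
Step 11: insert bj at [0, 6, 7, 10, 11] -> counters=[5,2,0,1,2,4,6,2,3,2,3,5]
Step 12: insert wq at [1, 5, 6, 9, 11] -> counters=[5,3,0,1,2,5,7,2,3,3,3,6]
Step 13: delete bj at [0, 6, 7, 10, 11] -> counters=[4,3,0,1,2,5,6,1,3,3,2,5]
Step 14: delete bj at [0, 6, 7, 10, 11] -> counters=[3,3,0,1,2,5,5,0,3,3,1,4]
Step 15: insert c at [0, 4, 5, 6, 8] -> counters=[4,3,0,1,3,6,6,0,4,3,1,4]
Step 16: insert w at [1, 2, 4, 10, 11] -> counters=[4,4,1,1,4,6,6,0,4,3,2,5]
Step 17: insert w at [1, 2, 4, 10, 11] -> counters=[4,5,2,1,5,6,6,0,4,3,3,6]
Final counters=[4,5,2,1,5,6,6,0,4,3,3,6] -> counters[4]=5

Answer: 5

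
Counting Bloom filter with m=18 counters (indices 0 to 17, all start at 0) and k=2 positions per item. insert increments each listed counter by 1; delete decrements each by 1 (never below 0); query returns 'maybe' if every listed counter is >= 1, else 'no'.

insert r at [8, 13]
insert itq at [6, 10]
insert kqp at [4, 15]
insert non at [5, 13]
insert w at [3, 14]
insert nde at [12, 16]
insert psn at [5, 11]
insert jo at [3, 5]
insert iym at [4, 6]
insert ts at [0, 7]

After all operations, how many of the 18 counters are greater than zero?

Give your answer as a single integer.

Answer: 14

Derivation:
Step 1: insert r at [8, 13] -> counters=[0,0,0,0,0,0,0,0,1,0,0,0,0,1,0,0,0,0]
Step 2: insert itq at [6, 10] -> counters=[0,0,0,0,0,0,1,0,1,0,1,0,0,1,0,0,0,0]
Step 3: insert kqp at [4, 15] -> counters=[0,0,0,0,1,0,1,0,1,0,1,0,0,1,0,1,0,0]
Step 4: insert non at [5, 13] -> counters=[0,0,0,0,1,1,1,0,1,0,1,0,0,2,0,1,0,0]
Step 5: insert w at [3, 14] -> counters=[0,0,0,1,1,1,1,0,1,0,1,0,0,2,1,1,0,0]
Step 6: insert nde at [12, 16] -> counters=[0,0,0,1,1,1,1,0,1,0,1,0,1,2,1,1,1,0]
Step 7: insert psn at [5, 11] -> counters=[0,0,0,1,1,2,1,0,1,0,1,1,1,2,1,1,1,0]
Step 8: insert jo at [3, 5] -> counters=[0,0,0,2,1,3,1,0,1,0,1,1,1,2,1,1,1,0]
Step 9: insert iym at [4, 6] -> counters=[0,0,0,2,2,3,2,0,1,0,1,1,1,2,1,1,1,0]
Step 10: insert ts at [0, 7] -> counters=[1,0,0,2,2,3,2,1,1,0,1,1,1,2,1,1,1,0]
Final counters=[1,0,0,2,2,3,2,1,1,0,1,1,1,2,1,1,1,0] -> 14 nonzero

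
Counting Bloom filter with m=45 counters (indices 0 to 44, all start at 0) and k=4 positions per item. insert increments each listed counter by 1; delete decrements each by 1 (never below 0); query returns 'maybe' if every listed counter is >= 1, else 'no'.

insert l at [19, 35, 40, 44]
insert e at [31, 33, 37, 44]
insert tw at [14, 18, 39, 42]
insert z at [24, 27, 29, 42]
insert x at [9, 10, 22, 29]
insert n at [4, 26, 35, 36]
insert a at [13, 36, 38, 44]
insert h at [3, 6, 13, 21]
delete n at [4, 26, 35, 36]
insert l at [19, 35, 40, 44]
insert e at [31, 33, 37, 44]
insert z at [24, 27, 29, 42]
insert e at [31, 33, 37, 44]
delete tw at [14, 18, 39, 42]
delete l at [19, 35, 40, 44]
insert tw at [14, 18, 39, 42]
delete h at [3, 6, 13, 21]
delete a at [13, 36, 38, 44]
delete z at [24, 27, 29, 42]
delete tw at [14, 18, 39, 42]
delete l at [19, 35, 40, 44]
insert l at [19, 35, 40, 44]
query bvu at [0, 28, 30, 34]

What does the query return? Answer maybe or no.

Answer: no

Derivation:
Step 1: insert l at [19, 35, 40, 44] -> counters=[0,0,0,0,0,0,0,0,0,0,0,0,0,0,0,0,0,0,0,1,0,0,0,0,0,0,0,0,0,0,0,0,0,0,0,1,0,0,0,0,1,0,0,0,1]
Step 2: insert e at [31, 33, 37, 44] -> counters=[0,0,0,0,0,0,0,0,0,0,0,0,0,0,0,0,0,0,0,1,0,0,0,0,0,0,0,0,0,0,0,1,0,1,0,1,0,1,0,0,1,0,0,0,2]
Step 3: insert tw at [14, 18, 39, 42] -> counters=[0,0,0,0,0,0,0,0,0,0,0,0,0,0,1,0,0,0,1,1,0,0,0,0,0,0,0,0,0,0,0,1,0,1,0,1,0,1,0,1,1,0,1,0,2]
Step 4: insert z at [24, 27, 29, 42] -> counters=[0,0,0,0,0,0,0,0,0,0,0,0,0,0,1,0,0,0,1,1,0,0,0,0,1,0,0,1,0,1,0,1,0,1,0,1,0,1,0,1,1,0,2,0,2]
Step 5: insert x at [9, 10, 22, 29] -> counters=[0,0,0,0,0,0,0,0,0,1,1,0,0,0,1,0,0,0,1,1,0,0,1,0,1,0,0,1,0,2,0,1,0,1,0,1,0,1,0,1,1,0,2,0,2]
Step 6: insert n at [4, 26, 35, 36] -> counters=[0,0,0,0,1,0,0,0,0,1,1,0,0,0,1,0,0,0,1,1,0,0,1,0,1,0,1,1,0,2,0,1,0,1,0,2,1,1,0,1,1,0,2,0,2]
Step 7: insert a at [13, 36, 38, 44] -> counters=[0,0,0,0,1,0,0,0,0,1,1,0,0,1,1,0,0,0,1,1,0,0,1,0,1,0,1,1,0,2,0,1,0,1,0,2,2,1,1,1,1,0,2,0,3]
Step 8: insert h at [3, 6, 13, 21] -> counters=[0,0,0,1,1,0,1,0,0,1,1,0,0,2,1,0,0,0,1,1,0,1,1,0,1,0,1,1,0,2,0,1,0,1,0,2,2,1,1,1,1,0,2,0,3]
Step 9: delete n at [4, 26, 35, 36] -> counters=[0,0,0,1,0,0,1,0,0,1,1,0,0,2,1,0,0,0,1,1,0,1,1,0,1,0,0,1,0,2,0,1,0,1,0,1,1,1,1,1,1,0,2,0,3]
Step 10: insert l at [19, 35, 40, 44] -> counters=[0,0,0,1,0,0,1,0,0,1,1,0,0,2,1,0,0,0,1,2,0,1,1,0,1,0,0,1,0,2,0,1,0,1,0,2,1,1,1,1,2,0,2,0,4]
Step 11: insert e at [31, 33, 37, 44] -> counters=[0,0,0,1,0,0,1,0,0,1,1,0,0,2,1,0,0,0,1,2,0,1,1,0,1,0,0,1,0,2,0,2,0,2,0,2,1,2,1,1,2,0,2,0,5]
Step 12: insert z at [24, 27, 29, 42] -> counters=[0,0,0,1,0,0,1,0,0,1,1,0,0,2,1,0,0,0,1,2,0,1,1,0,2,0,0,2,0,3,0,2,0,2,0,2,1,2,1,1,2,0,3,0,5]
Step 13: insert e at [31, 33, 37, 44] -> counters=[0,0,0,1,0,0,1,0,0,1,1,0,0,2,1,0,0,0,1,2,0,1,1,0,2,0,0,2,0,3,0,3,0,3,0,2,1,3,1,1,2,0,3,0,6]
Step 14: delete tw at [14, 18, 39, 42] -> counters=[0,0,0,1,0,0,1,0,0,1,1,0,0,2,0,0,0,0,0,2,0,1,1,0,2,0,0,2,0,3,0,3,0,3,0,2,1,3,1,0,2,0,2,0,6]
Step 15: delete l at [19, 35, 40, 44] -> counters=[0,0,0,1,0,0,1,0,0,1,1,0,0,2,0,0,0,0,0,1,0,1,1,0,2,0,0,2,0,3,0,3,0,3,0,1,1,3,1,0,1,0,2,0,5]
Step 16: insert tw at [14, 18, 39, 42] -> counters=[0,0,0,1,0,0,1,0,0,1,1,0,0,2,1,0,0,0,1,1,0,1,1,0,2,0,0,2,0,3,0,3,0,3,0,1,1,3,1,1,1,0,3,0,5]
Step 17: delete h at [3, 6, 13, 21] -> counters=[0,0,0,0,0,0,0,0,0,1,1,0,0,1,1,0,0,0,1,1,0,0,1,0,2,0,0,2,0,3,0,3,0,3,0,1,1,3,1,1,1,0,3,0,5]
Step 18: delete a at [13, 36, 38, 44] -> counters=[0,0,0,0,0,0,0,0,0,1,1,0,0,0,1,0,0,0,1,1,0,0,1,0,2,0,0,2,0,3,0,3,0,3,0,1,0,3,0,1,1,0,3,0,4]
Step 19: delete z at [24, 27, 29, 42] -> counters=[0,0,0,0,0,0,0,0,0,1,1,0,0,0,1,0,0,0,1,1,0,0,1,0,1,0,0,1,0,2,0,3,0,3,0,1,0,3,0,1,1,0,2,0,4]
Step 20: delete tw at [14, 18, 39, 42] -> counters=[0,0,0,0,0,0,0,0,0,1,1,0,0,0,0,0,0,0,0,1,0,0,1,0,1,0,0,1,0,2,0,3,0,3,0,1,0,3,0,0,1,0,1,0,4]
Step 21: delete l at [19, 35, 40, 44] -> counters=[0,0,0,0,0,0,0,0,0,1,1,0,0,0,0,0,0,0,0,0,0,0,1,0,1,0,0,1,0,2,0,3,0,3,0,0,0,3,0,0,0,0,1,0,3]
Step 22: insert l at [19, 35, 40, 44] -> counters=[0,0,0,0,0,0,0,0,0,1,1,0,0,0,0,0,0,0,0,1,0,0,1,0,1,0,0,1,0,2,0,3,0,3,0,1,0,3,0,0,1,0,1,0,4]
Query bvu: check counters[0]=0 counters[28]=0 counters[30]=0 counters[34]=0 -> no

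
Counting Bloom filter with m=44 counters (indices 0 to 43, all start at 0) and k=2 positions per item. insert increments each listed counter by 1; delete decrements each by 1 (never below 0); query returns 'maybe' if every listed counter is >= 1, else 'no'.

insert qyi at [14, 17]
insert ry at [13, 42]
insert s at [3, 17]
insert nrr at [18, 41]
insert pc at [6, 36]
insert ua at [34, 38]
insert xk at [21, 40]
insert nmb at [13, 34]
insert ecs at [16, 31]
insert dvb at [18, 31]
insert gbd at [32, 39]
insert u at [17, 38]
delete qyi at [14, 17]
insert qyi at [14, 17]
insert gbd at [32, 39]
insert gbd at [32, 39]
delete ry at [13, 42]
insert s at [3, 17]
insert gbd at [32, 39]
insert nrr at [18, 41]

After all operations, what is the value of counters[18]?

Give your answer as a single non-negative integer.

Answer: 3

Derivation:
Step 1: insert qyi at [14, 17] -> counters=[0,0,0,0,0,0,0,0,0,0,0,0,0,0,1,0,0,1,0,0,0,0,0,0,0,0,0,0,0,0,0,0,0,0,0,0,0,0,0,0,0,0,0,0]
Step 2: insert ry at [13, 42] -> counters=[0,0,0,0,0,0,0,0,0,0,0,0,0,1,1,0,0,1,0,0,0,0,0,0,0,0,0,0,0,0,0,0,0,0,0,0,0,0,0,0,0,0,1,0]
Step 3: insert s at [3, 17] -> counters=[0,0,0,1,0,0,0,0,0,0,0,0,0,1,1,0,0,2,0,0,0,0,0,0,0,0,0,0,0,0,0,0,0,0,0,0,0,0,0,0,0,0,1,0]
Step 4: insert nrr at [18, 41] -> counters=[0,0,0,1,0,0,0,0,0,0,0,0,0,1,1,0,0,2,1,0,0,0,0,0,0,0,0,0,0,0,0,0,0,0,0,0,0,0,0,0,0,1,1,0]
Step 5: insert pc at [6, 36] -> counters=[0,0,0,1,0,0,1,0,0,0,0,0,0,1,1,0,0,2,1,0,0,0,0,0,0,0,0,0,0,0,0,0,0,0,0,0,1,0,0,0,0,1,1,0]
Step 6: insert ua at [34, 38] -> counters=[0,0,0,1,0,0,1,0,0,0,0,0,0,1,1,0,0,2,1,0,0,0,0,0,0,0,0,0,0,0,0,0,0,0,1,0,1,0,1,0,0,1,1,0]
Step 7: insert xk at [21, 40] -> counters=[0,0,0,1,0,0,1,0,0,0,0,0,0,1,1,0,0,2,1,0,0,1,0,0,0,0,0,0,0,0,0,0,0,0,1,0,1,0,1,0,1,1,1,0]
Step 8: insert nmb at [13, 34] -> counters=[0,0,0,1,0,0,1,0,0,0,0,0,0,2,1,0,0,2,1,0,0,1,0,0,0,0,0,0,0,0,0,0,0,0,2,0,1,0,1,0,1,1,1,0]
Step 9: insert ecs at [16, 31] -> counters=[0,0,0,1,0,0,1,0,0,0,0,0,0,2,1,0,1,2,1,0,0,1,0,0,0,0,0,0,0,0,0,1,0,0,2,0,1,0,1,0,1,1,1,0]
Step 10: insert dvb at [18, 31] -> counters=[0,0,0,1,0,0,1,0,0,0,0,0,0,2,1,0,1,2,2,0,0,1,0,0,0,0,0,0,0,0,0,2,0,0,2,0,1,0,1,0,1,1,1,0]
Step 11: insert gbd at [32, 39] -> counters=[0,0,0,1,0,0,1,0,0,0,0,0,0,2,1,0,1,2,2,0,0,1,0,0,0,0,0,0,0,0,0,2,1,0,2,0,1,0,1,1,1,1,1,0]
Step 12: insert u at [17, 38] -> counters=[0,0,0,1,0,0,1,0,0,0,0,0,0,2,1,0,1,3,2,0,0,1,0,0,0,0,0,0,0,0,0,2,1,0,2,0,1,0,2,1,1,1,1,0]
Step 13: delete qyi at [14, 17] -> counters=[0,0,0,1,0,0,1,0,0,0,0,0,0,2,0,0,1,2,2,0,0,1,0,0,0,0,0,0,0,0,0,2,1,0,2,0,1,0,2,1,1,1,1,0]
Step 14: insert qyi at [14, 17] -> counters=[0,0,0,1,0,0,1,0,0,0,0,0,0,2,1,0,1,3,2,0,0,1,0,0,0,0,0,0,0,0,0,2,1,0,2,0,1,0,2,1,1,1,1,0]
Step 15: insert gbd at [32, 39] -> counters=[0,0,0,1,0,0,1,0,0,0,0,0,0,2,1,0,1,3,2,0,0,1,0,0,0,0,0,0,0,0,0,2,2,0,2,0,1,0,2,2,1,1,1,0]
Step 16: insert gbd at [32, 39] -> counters=[0,0,0,1,0,0,1,0,0,0,0,0,0,2,1,0,1,3,2,0,0,1,0,0,0,0,0,0,0,0,0,2,3,0,2,0,1,0,2,3,1,1,1,0]
Step 17: delete ry at [13, 42] -> counters=[0,0,0,1,0,0,1,0,0,0,0,0,0,1,1,0,1,3,2,0,0,1,0,0,0,0,0,0,0,0,0,2,3,0,2,0,1,0,2,3,1,1,0,0]
Step 18: insert s at [3, 17] -> counters=[0,0,0,2,0,0,1,0,0,0,0,0,0,1,1,0,1,4,2,0,0,1,0,0,0,0,0,0,0,0,0,2,3,0,2,0,1,0,2,3,1,1,0,0]
Step 19: insert gbd at [32, 39] -> counters=[0,0,0,2,0,0,1,0,0,0,0,0,0,1,1,0,1,4,2,0,0,1,0,0,0,0,0,0,0,0,0,2,4,0,2,0,1,0,2,4,1,1,0,0]
Step 20: insert nrr at [18, 41] -> counters=[0,0,0,2,0,0,1,0,0,0,0,0,0,1,1,0,1,4,3,0,0,1,0,0,0,0,0,0,0,0,0,2,4,0,2,0,1,0,2,4,1,2,0,0]
Final counters=[0,0,0,2,0,0,1,0,0,0,0,0,0,1,1,0,1,4,3,0,0,1,0,0,0,0,0,0,0,0,0,2,4,0,2,0,1,0,2,4,1,2,0,0] -> counters[18]=3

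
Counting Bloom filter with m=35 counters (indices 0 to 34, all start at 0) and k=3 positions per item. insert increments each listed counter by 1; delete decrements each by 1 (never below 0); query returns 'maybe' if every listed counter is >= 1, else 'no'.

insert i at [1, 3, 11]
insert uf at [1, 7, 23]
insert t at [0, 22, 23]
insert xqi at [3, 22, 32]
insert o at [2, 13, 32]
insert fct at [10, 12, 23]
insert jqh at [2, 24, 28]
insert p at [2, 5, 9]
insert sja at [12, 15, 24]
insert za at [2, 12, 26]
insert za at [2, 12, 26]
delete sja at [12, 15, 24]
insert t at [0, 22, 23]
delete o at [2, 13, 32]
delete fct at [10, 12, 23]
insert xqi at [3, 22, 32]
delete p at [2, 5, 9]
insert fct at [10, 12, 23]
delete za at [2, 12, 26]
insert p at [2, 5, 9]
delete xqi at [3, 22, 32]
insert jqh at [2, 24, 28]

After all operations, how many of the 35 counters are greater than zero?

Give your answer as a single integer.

Answer: 16

Derivation:
Step 1: insert i at [1, 3, 11] -> counters=[0,1,0,1,0,0,0,0,0,0,0,1,0,0,0,0,0,0,0,0,0,0,0,0,0,0,0,0,0,0,0,0,0,0,0]
Step 2: insert uf at [1, 7, 23] -> counters=[0,2,0,1,0,0,0,1,0,0,0,1,0,0,0,0,0,0,0,0,0,0,0,1,0,0,0,0,0,0,0,0,0,0,0]
Step 3: insert t at [0, 22, 23] -> counters=[1,2,0,1,0,0,0,1,0,0,0,1,0,0,0,0,0,0,0,0,0,0,1,2,0,0,0,0,0,0,0,0,0,0,0]
Step 4: insert xqi at [3, 22, 32] -> counters=[1,2,0,2,0,0,0,1,0,0,0,1,0,0,0,0,0,0,0,0,0,0,2,2,0,0,0,0,0,0,0,0,1,0,0]
Step 5: insert o at [2, 13, 32] -> counters=[1,2,1,2,0,0,0,1,0,0,0,1,0,1,0,0,0,0,0,0,0,0,2,2,0,0,0,0,0,0,0,0,2,0,0]
Step 6: insert fct at [10, 12, 23] -> counters=[1,2,1,2,0,0,0,1,0,0,1,1,1,1,0,0,0,0,0,0,0,0,2,3,0,0,0,0,0,0,0,0,2,0,0]
Step 7: insert jqh at [2, 24, 28] -> counters=[1,2,2,2,0,0,0,1,0,0,1,1,1,1,0,0,0,0,0,0,0,0,2,3,1,0,0,0,1,0,0,0,2,0,0]
Step 8: insert p at [2, 5, 9] -> counters=[1,2,3,2,0,1,0,1,0,1,1,1,1,1,0,0,0,0,0,0,0,0,2,3,1,0,0,0,1,0,0,0,2,0,0]
Step 9: insert sja at [12, 15, 24] -> counters=[1,2,3,2,0,1,0,1,0,1,1,1,2,1,0,1,0,0,0,0,0,0,2,3,2,0,0,0,1,0,0,0,2,0,0]
Step 10: insert za at [2, 12, 26] -> counters=[1,2,4,2,0,1,0,1,0,1,1,1,3,1,0,1,0,0,0,0,0,0,2,3,2,0,1,0,1,0,0,0,2,0,0]
Step 11: insert za at [2, 12, 26] -> counters=[1,2,5,2,0,1,0,1,0,1,1,1,4,1,0,1,0,0,0,0,0,0,2,3,2,0,2,0,1,0,0,0,2,0,0]
Step 12: delete sja at [12, 15, 24] -> counters=[1,2,5,2,0,1,0,1,0,1,1,1,3,1,0,0,0,0,0,0,0,0,2,3,1,0,2,0,1,0,0,0,2,0,0]
Step 13: insert t at [0, 22, 23] -> counters=[2,2,5,2,0,1,0,1,0,1,1,1,3,1,0,0,0,0,0,0,0,0,3,4,1,0,2,0,1,0,0,0,2,0,0]
Step 14: delete o at [2, 13, 32] -> counters=[2,2,4,2,0,1,0,1,0,1,1,1,3,0,0,0,0,0,0,0,0,0,3,4,1,0,2,0,1,0,0,0,1,0,0]
Step 15: delete fct at [10, 12, 23] -> counters=[2,2,4,2,0,1,0,1,0,1,0,1,2,0,0,0,0,0,0,0,0,0,3,3,1,0,2,0,1,0,0,0,1,0,0]
Step 16: insert xqi at [3, 22, 32] -> counters=[2,2,4,3,0,1,0,1,0,1,0,1,2,0,0,0,0,0,0,0,0,0,4,3,1,0,2,0,1,0,0,0,2,0,0]
Step 17: delete p at [2, 5, 9] -> counters=[2,2,3,3,0,0,0,1,0,0,0,1,2,0,0,0,0,0,0,0,0,0,4,3,1,0,2,0,1,0,0,0,2,0,0]
Step 18: insert fct at [10, 12, 23] -> counters=[2,2,3,3,0,0,0,1,0,0,1,1,3,0,0,0,0,0,0,0,0,0,4,4,1,0,2,0,1,0,0,0,2,0,0]
Step 19: delete za at [2, 12, 26] -> counters=[2,2,2,3,0,0,0,1,0,0,1,1,2,0,0,0,0,0,0,0,0,0,4,4,1,0,1,0,1,0,0,0,2,0,0]
Step 20: insert p at [2, 5, 9] -> counters=[2,2,3,3,0,1,0,1,0,1,1,1,2,0,0,0,0,0,0,0,0,0,4,4,1,0,1,0,1,0,0,0,2,0,0]
Step 21: delete xqi at [3, 22, 32] -> counters=[2,2,3,2,0,1,0,1,0,1,1,1,2,0,0,0,0,0,0,0,0,0,3,4,1,0,1,0,1,0,0,0,1,0,0]
Step 22: insert jqh at [2, 24, 28] -> counters=[2,2,4,2,0,1,0,1,0,1,1,1,2,0,0,0,0,0,0,0,0,0,3,4,2,0,1,0,2,0,0,0,1,0,0]
Final counters=[2,2,4,2,0,1,0,1,0,1,1,1,2,0,0,0,0,0,0,0,0,0,3,4,2,0,1,0,2,0,0,0,1,0,0] -> 16 nonzero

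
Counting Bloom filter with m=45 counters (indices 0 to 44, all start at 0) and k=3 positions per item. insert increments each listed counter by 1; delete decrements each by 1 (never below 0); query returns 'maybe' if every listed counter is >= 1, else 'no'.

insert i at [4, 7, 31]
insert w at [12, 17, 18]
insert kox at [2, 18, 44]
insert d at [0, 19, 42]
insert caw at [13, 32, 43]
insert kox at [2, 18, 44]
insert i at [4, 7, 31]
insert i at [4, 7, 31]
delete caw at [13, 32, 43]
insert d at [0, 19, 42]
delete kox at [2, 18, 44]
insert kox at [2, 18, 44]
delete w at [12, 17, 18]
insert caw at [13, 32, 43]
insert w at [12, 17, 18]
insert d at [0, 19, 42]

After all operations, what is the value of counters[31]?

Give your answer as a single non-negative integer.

Answer: 3

Derivation:
Step 1: insert i at [4, 7, 31] -> counters=[0,0,0,0,1,0,0,1,0,0,0,0,0,0,0,0,0,0,0,0,0,0,0,0,0,0,0,0,0,0,0,1,0,0,0,0,0,0,0,0,0,0,0,0,0]
Step 2: insert w at [12, 17, 18] -> counters=[0,0,0,0,1,0,0,1,0,0,0,0,1,0,0,0,0,1,1,0,0,0,0,0,0,0,0,0,0,0,0,1,0,0,0,0,0,0,0,0,0,0,0,0,0]
Step 3: insert kox at [2, 18, 44] -> counters=[0,0,1,0,1,0,0,1,0,0,0,0,1,0,0,0,0,1,2,0,0,0,0,0,0,0,0,0,0,0,0,1,0,0,0,0,0,0,0,0,0,0,0,0,1]
Step 4: insert d at [0, 19, 42] -> counters=[1,0,1,0,1,0,0,1,0,0,0,0,1,0,0,0,0,1,2,1,0,0,0,0,0,0,0,0,0,0,0,1,0,0,0,0,0,0,0,0,0,0,1,0,1]
Step 5: insert caw at [13, 32, 43] -> counters=[1,0,1,0,1,0,0,1,0,0,0,0,1,1,0,0,0,1,2,1,0,0,0,0,0,0,0,0,0,0,0,1,1,0,0,0,0,0,0,0,0,0,1,1,1]
Step 6: insert kox at [2, 18, 44] -> counters=[1,0,2,0,1,0,0,1,0,0,0,0,1,1,0,0,0,1,3,1,0,0,0,0,0,0,0,0,0,0,0,1,1,0,0,0,0,0,0,0,0,0,1,1,2]
Step 7: insert i at [4, 7, 31] -> counters=[1,0,2,0,2,0,0,2,0,0,0,0,1,1,0,0,0,1,3,1,0,0,0,0,0,0,0,0,0,0,0,2,1,0,0,0,0,0,0,0,0,0,1,1,2]
Step 8: insert i at [4, 7, 31] -> counters=[1,0,2,0,3,0,0,3,0,0,0,0,1,1,0,0,0,1,3,1,0,0,0,0,0,0,0,0,0,0,0,3,1,0,0,0,0,0,0,0,0,0,1,1,2]
Step 9: delete caw at [13, 32, 43] -> counters=[1,0,2,0,3,0,0,3,0,0,0,0,1,0,0,0,0,1,3,1,0,0,0,0,0,0,0,0,0,0,0,3,0,0,0,0,0,0,0,0,0,0,1,0,2]
Step 10: insert d at [0, 19, 42] -> counters=[2,0,2,0,3,0,0,3,0,0,0,0,1,0,0,0,0,1,3,2,0,0,0,0,0,0,0,0,0,0,0,3,0,0,0,0,0,0,0,0,0,0,2,0,2]
Step 11: delete kox at [2, 18, 44] -> counters=[2,0,1,0,3,0,0,3,0,0,0,0,1,0,0,0,0,1,2,2,0,0,0,0,0,0,0,0,0,0,0,3,0,0,0,0,0,0,0,0,0,0,2,0,1]
Step 12: insert kox at [2, 18, 44] -> counters=[2,0,2,0,3,0,0,3,0,0,0,0,1,0,0,0,0,1,3,2,0,0,0,0,0,0,0,0,0,0,0,3,0,0,0,0,0,0,0,0,0,0,2,0,2]
Step 13: delete w at [12, 17, 18] -> counters=[2,0,2,0,3,0,0,3,0,0,0,0,0,0,0,0,0,0,2,2,0,0,0,0,0,0,0,0,0,0,0,3,0,0,0,0,0,0,0,0,0,0,2,0,2]
Step 14: insert caw at [13, 32, 43] -> counters=[2,0,2,0,3,0,0,3,0,0,0,0,0,1,0,0,0,0,2,2,0,0,0,0,0,0,0,0,0,0,0,3,1,0,0,0,0,0,0,0,0,0,2,1,2]
Step 15: insert w at [12, 17, 18] -> counters=[2,0,2,0,3,0,0,3,0,0,0,0,1,1,0,0,0,1,3,2,0,0,0,0,0,0,0,0,0,0,0,3,1,0,0,0,0,0,0,0,0,0,2,1,2]
Step 16: insert d at [0, 19, 42] -> counters=[3,0,2,0,3,0,0,3,0,0,0,0,1,1,0,0,0,1,3,3,0,0,0,0,0,0,0,0,0,0,0,3,1,0,0,0,0,0,0,0,0,0,3,1,2]
Final counters=[3,0,2,0,3,0,0,3,0,0,0,0,1,1,0,0,0,1,3,3,0,0,0,0,0,0,0,0,0,0,0,3,1,0,0,0,0,0,0,0,0,0,3,1,2] -> counters[31]=3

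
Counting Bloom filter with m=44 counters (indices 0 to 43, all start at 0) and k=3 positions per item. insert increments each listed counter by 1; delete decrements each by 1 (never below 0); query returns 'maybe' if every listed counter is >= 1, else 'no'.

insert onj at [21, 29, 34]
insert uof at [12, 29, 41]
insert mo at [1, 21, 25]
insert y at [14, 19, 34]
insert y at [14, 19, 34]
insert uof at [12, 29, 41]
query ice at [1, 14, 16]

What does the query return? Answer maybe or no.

Answer: no

Derivation:
Step 1: insert onj at [21, 29, 34] -> counters=[0,0,0,0,0,0,0,0,0,0,0,0,0,0,0,0,0,0,0,0,0,1,0,0,0,0,0,0,0,1,0,0,0,0,1,0,0,0,0,0,0,0,0,0]
Step 2: insert uof at [12, 29, 41] -> counters=[0,0,0,0,0,0,0,0,0,0,0,0,1,0,0,0,0,0,0,0,0,1,0,0,0,0,0,0,0,2,0,0,0,0,1,0,0,0,0,0,0,1,0,0]
Step 3: insert mo at [1, 21, 25] -> counters=[0,1,0,0,0,0,0,0,0,0,0,0,1,0,0,0,0,0,0,0,0,2,0,0,0,1,0,0,0,2,0,0,0,0,1,0,0,0,0,0,0,1,0,0]
Step 4: insert y at [14, 19, 34] -> counters=[0,1,0,0,0,0,0,0,0,0,0,0,1,0,1,0,0,0,0,1,0,2,0,0,0,1,0,0,0,2,0,0,0,0,2,0,0,0,0,0,0,1,0,0]
Step 5: insert y at [14, 19, 34] -> counters=[0,1,0,0,0,0,0,0,0,0,0,0,1,0,2,0,0,0,0,2,0,2,0,0,0,1,0,0,0,2,0,0,0,0,3,0,0,0,0,0,0,1,0,0]
Step 6: insert uof at [12, 29, 41] -> counters=[0,1,0,0,0,0,0,0,0,0,0,0,2,0,2,0,0,0,0,2,0,2,0,0,0,1,0,0,0,3,0,0,0,0,3,0,0,0,0,0,0,2,0,0]
Query ice: check counters[1]=1 counters[14]=2 counters[16]=0 -> no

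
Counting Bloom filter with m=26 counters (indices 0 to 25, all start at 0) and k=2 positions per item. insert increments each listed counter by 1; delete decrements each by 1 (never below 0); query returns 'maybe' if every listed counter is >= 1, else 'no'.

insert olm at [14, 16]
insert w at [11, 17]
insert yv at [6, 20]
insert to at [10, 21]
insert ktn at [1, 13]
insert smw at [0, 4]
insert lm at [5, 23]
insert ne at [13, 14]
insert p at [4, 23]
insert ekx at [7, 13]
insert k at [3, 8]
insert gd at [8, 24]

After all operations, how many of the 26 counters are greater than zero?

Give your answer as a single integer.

Step 1: insert olm at [14, 16] -> counters=[0,0,0,0,0,0,0,0,0,0,0,0,0,0,1,0,1,0,0,0,0,0,0,0,0,0]
Step 2: insert w at [11, 17] -> counters=[0,0,0,0,0,0,0,0,0,0,0,1,0,0,1,0,1,1,0,0,0,0,0,0,0,0]
Step 3: insert yv at [6, 20] -> counters=[0,0,0,0,0,0,1,0,0,0,0,1,0,0,1,0,1,1,0,0,1,0,0,0,0,0]
Step 4: insert to at [10, 21] -> counters=[0,0,0,0,0,0,1,0,0,0,1,1,0,0,1,0,1,1,0,0,1,1,0,0,0,0]
Step 5: insert ktn at [1, 13] -> counters=[0,1,0,0,0,0,1,0,0,0,1,1,0,1,1,0,1,1,0,0,1,1,0,0,0,0]
Step 6: insert smw at [0, 4] -> counters=[1,1,0,0,1,0,1,0,0,0,1,1,0,1,1,0,1,1,0,0,1,1,0,0,0,0]
Step 7: insert lm at [5, 23] -> counters=[1,1,0,0,1,1,1,0,0,0,1,1,0,1,1,0,1,1,0,0,1,1,0,1,0,0]
Step 8: insert ne at [13, 14] -> counters=[1,1,0,0,1,1,1,0,0,0,1,1,0,2,2,0,1,1,0,0,1,1,0,1,0,0]
Step 9: insert p at [4, 23] -> counters=[1,1,0,0,2,1,1,0,0,0,1,1,0,2,2,0,1,1,0,0,1,1,0,2,0,0]
Step 10: insert ekx at [7, 13] -> counters=[1,1,0,0,2,1,1,1,0,0,1,1,0,3,2,0,1,1,0,0,1,1,0,2,0,0]
Step 11: insert k at [3, 8] -> counters=[1,1,0,1,2,1,1,1,1,0,1,1,0,3,2,0,1,1,0,0,1,1,0,2,0,0]
Step 12: insert gd at [8, 24] -> counters=[1,1,0,1,2,1,1,1,2,0,1,1,0,3,2,0,1,1,0,0,1,1,0,2,1,0]
Final counters=[1,1,0,1,2,1,1,1,2,0,1,1,0,3,2,0,1,1,0,0,1,1,0,2,1,0] -> 18 nonzero

Answer: 18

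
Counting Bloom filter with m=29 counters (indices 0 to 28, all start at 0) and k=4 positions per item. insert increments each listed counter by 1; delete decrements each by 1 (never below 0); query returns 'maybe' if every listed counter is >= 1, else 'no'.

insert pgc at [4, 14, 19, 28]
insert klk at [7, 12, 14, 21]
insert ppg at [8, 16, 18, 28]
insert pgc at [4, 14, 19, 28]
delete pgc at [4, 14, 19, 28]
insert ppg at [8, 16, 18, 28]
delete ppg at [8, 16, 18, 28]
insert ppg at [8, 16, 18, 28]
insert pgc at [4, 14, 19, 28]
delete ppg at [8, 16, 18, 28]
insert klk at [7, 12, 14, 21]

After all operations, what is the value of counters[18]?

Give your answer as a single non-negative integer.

Step 1: insert pgc at [4, 14, 19, 28] -> counters=[0,0,0,0,1,0,0,0,0,0,0,0,0,0,1,0,0,0,0,1,0,0,0,0,0,0,0,0,1]
Step 2: insert klk at [7, 12, 14, 21] -> counters=[0,0,0,0,1,0,0,1,0,0,0,0,1,0,2,0,0,0,0,1,0,1,0,0,0,0,0,0,1]
Step 3: insert ppg at [8, 16, 18, 28] -> counters=[0,0,0,0,1,0,0,1,1,0,0,0,1,0,2,0,1,0,1,1,0,1,0,0,0,0,0,0,2]
Step 4: insert pgc at [4, 14, 19, 28] -> counters=[0,0,0,0,2,0,0,1,1,0,0,0,1,0,3,0,1,0,1,2,0,1,0,0,0,0,0,0,3]
Step 5: delete pgc at [4, 14, 19, 28] -> counters=[0,0,0,0,1,0,0,1,1,0,0,0,1,0,2,0,1,0,1,1,0,1,0,0,0,0,0,0,2]
Step 6: insert ppg at [8, 16, 18, 28] -> counters=[0,0,0,0,1,0,0,1,2,0,0,0,1,0,2,0,2,0,2,1,0,1,0,0,0,0,0,0,3]
Step 7: delete ppg at [8, 16, 18, 28] -> counters=[0,0,0,0,1,0,0,1,1,0,0,0,1,0,2,0,1,0,1,1,0,1,0,0,0,0,0,0,2]
Step 8: insert ppg at [8, 16, 18, 28] -> counters=[0,0,0,0,1,0,0,1,2,0,0,0,1,0,2,0,2,0,2,1,0,1,0,0,0,0,0,0,3]
Step 9: insert pgc at [4, 14, 19, 28] -> counters=[0,0,0,0,2,0,0,1,2,0,0,0,1,0,3,0,2,0,2,2,0,1,0,0,0,0,0,0,4]
Step 10: delete ppg at [8, 16, 18, 28] -> counters=[0,0,0,0,2,0,0,1,1,0,0,0,1,0,3,0,1,0,1,2,0,1,0,0,0,0,0,0,3]
Step 11: insert klk at [7, 12, 14, 21] -> counters=[0,0,0,0,2,0,0,2,1,0,0,0,2,0,4,0,1,0,1,2,0,2,0,0,0,0,0,0,3]
Final counters=[0,0,0,0,2,0,0,2,1,0,0,0,2,0,4,0,1,0,1,2,0,2,0,0,0,0,0,0,3] -> counters[18]=1

Answer: 1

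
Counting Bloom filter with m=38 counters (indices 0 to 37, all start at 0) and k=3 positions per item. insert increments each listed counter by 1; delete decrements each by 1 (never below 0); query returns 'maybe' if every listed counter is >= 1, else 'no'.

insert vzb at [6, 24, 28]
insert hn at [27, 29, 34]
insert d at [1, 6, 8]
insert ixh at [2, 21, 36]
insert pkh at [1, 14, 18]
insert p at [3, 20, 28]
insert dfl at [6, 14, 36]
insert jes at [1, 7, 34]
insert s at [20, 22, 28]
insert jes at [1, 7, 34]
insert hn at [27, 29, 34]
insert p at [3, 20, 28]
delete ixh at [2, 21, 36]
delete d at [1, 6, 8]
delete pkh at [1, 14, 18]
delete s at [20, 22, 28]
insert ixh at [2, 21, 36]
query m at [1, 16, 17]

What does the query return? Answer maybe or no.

Step 1: insert vzb at [6, 24, 28] -> counters=[0,0,0,0,0,0,1,0,0,0,0,0,0,0,0,0,0,0,0,0,0,0,0,0,1,0,0,0,1,0,0,0,0,0,0,0,0,0]
Step 2: insert hn at [27, 29, 34] -> counters=[0,0,0,0,0,0,1,0,0,0,0,0,0,0,0,0,0,0,0,0,0,0,0,0,1,0,0,1,1,1,0,0,0,0,1,0,0,0]
Step 3: insert d at [1, 6, 8] -> counters=[0,1,0,0,0,0,2,0,1,0,0,0,0,0,0,0,0,0,0,0,0,0,0,0,1,0,0,1,1,1,0,0,0,0,1,0,0,0]
Step 4: insert ixh at [2, 21, 36] -> counters=[0,1,1,0,0,0,2,0,1,0,0,0,0,0,0,0,0,0,0,0,0,1,0,0,1,0,0,1,1,1,0,0,0,0,1,0,1,0]
Step 5: insert pkh at [1, 14, 18] -> counters=[0,2,1,0,0,0,2,0,1,0,0,0,0,0,1,0,0,0,1,0,0,1,0,0,1,0,0,1,1,1,0,0,0,0,1,0,1,0]
Step 6: insert p at [3, 20, 28] -> counters=[0,2,1,1,0,0,2,0,1,0,0,0,0,0,1,0,0,0,1,0,1,1,0,0,1,0,0,1,2,1,0,0,0,0,1,0,1,0]
Step 7: insert dfl at [6, 14, 36] -> counters=[0,2,1,1,0,0,3,0,1,0,0,0,0,0,2,0,0,0,1,0,1,1,0,0,1,0,0,1,2,1,0,0,0,0,1,0,2,0]
Step 8: insert jes at [1, 7, 34] -> counters=[0,3,1,1,0,0,3,1,1,0,0,0,0,0,2,0,0,0,1,0,1,1,0,0,1,0,0,1,2,1,0,0,0,0,2,0,2,0]
Step 9: insert s at [20, 22, 28] -> counters=[0,3,1,1,0,0,3,1,1,0,0,0,0,0,2,0,0,0,1,0,2,1,1,0,1,0,0,1,3,1,0,0,0,0,2,0,2,0]
Step 10: insert jes at [1, 7, 34] -> counters=[0,4,1,1,0,0,3,2,1,0,0,0,0,0,2,0,0,0,1,0,2,1,1,0,1,0,0,1,3,1,0,0,0,0,3,0,2,0]
Step 11: insert hn at [27, 29, 34] -> counters=[0,4,1,1,0,0,3,2,1,0,0,0,0,0,2,0,0,0,1,0,2,1,1,0,1,0,0,2,3,2,0,0,0,0,4,0,2,0]
Step 12: insert p at [3, 20, 28] -> counters=[0,4,1,2,0,0,3,2,1,0,0,0,0,0,2,0,0,0,1,0,3,1,1,0,1,0,0,2,4,2,0,0,0,0,4,0,2,0]
Step 13: delete ixh at [2, 21, 36] -> counters=[0,4,0,2,0,0,3,2,1,0,0,0,0,0,2,0,0,0,1,0,3,0,1,0,1,0,0,2,4,2,0,0,0,0,4,0,1,0]
Step 14: delete d at [1, 6, 8] -> counters=[0,3,0,2,0,0,2,2,0,0,0,0,0,0,2,0,0,0,1,0,3,0,1,0,1,0,0,2,4,2,0,0,0,0,4,0,1,0]
Step 15: delete pkh at [1, 14, 18] -> counters=[0,2,0,2,0,0,2,2,0,0,0,0,0,0,1,0,0,0,0,0,3,0,1,0,1,0,0,2,4,2,0,0,0,0,4,0,1,0]
Step 16: delete s at [20, 22, 28] -> counters=[0,2,0,2,0,0,2,2,0,0,0,0,0,0,1,0,0,0,0,0,2,0,0,0,1,0,0,2,3,2,0,0,0,0,4,0,1,0]
Step 17: insert ixh at [2, 21, 36] -> counters=[0,2,1,2,0,0,2,2,0,0,0,0,0,0,1,0,0,0,0,0,2,1,0,0,1,0,0,2,3,2,0,0,0,0,4,0,2,0]
Query m: check counters[1]=2 counters[16]=0 counters[17]=0 -> no

Answer: no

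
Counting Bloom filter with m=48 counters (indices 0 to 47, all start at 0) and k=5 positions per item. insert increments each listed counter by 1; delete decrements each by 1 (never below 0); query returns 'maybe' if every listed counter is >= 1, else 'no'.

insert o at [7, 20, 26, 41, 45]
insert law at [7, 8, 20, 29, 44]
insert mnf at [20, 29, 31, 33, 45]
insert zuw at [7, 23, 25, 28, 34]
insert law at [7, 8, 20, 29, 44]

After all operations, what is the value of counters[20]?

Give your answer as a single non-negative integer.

Step 1: insert o at [7, 20, 26, 41, 45] -> counters=[0,0,0,0,0,0,0,1,0,0,0,0,0,0,0,0,0,0,0,0,1,0,0,0,0,0,1,0,0,0,0,0,0,0,0,0,0,0,0,0,0,1,0,0,0,1,0,0]
Step 2: insert law at [7, 8, 20, 29, 44] -> counters=[0,0,0,0,0,0,0,2,1,0,0,0,0,0,0,0,0,0,0,0,2,0,0,0,0,0,1,0,0,1,0,0,0,0,0,0,0,0,0,0,0,1,0,0,1,1,0,0]
Step 3: insert mnf at [20, 29, 31, 33, 45] -> counters=[0,0,0,0,0,0,0,2,1,0,0,0,0,0,0,0,0,0,0,0,3,0,0,0,0,0,1,0,0,2,0,1,0,1,0,0,0,0,0,0,0,1,0,0,1,2,0,0]
Step 4: insert zuw at [7, 23, 25, 28, 34] -> counters=[0,0,0,0,0,0,0,3,1,0,0,0,0,0,0,0,0,0,0,0,3,0,0,1,0,1,1,0,1,2,0,1,0,1,1,0,0,0,0,0,0,1,0,0,1,2,0,0]
Step 5: insert law at [7, 8, 20, 29, 44] -> counters=[0,0,0,0,0,0,0,4,2,0,0,0,0,0,0,0,0,0,0,0,4,0,0,1,0,1,1,0,1,3,0,1,0,1,1,0,0,0,0,0,0,1,0,0,2,2,0,0]
Final counters=[0,0,0,0,0,0,0,4,2,0,0,0,0,0,0,0,0,0,0,0,4,0,0,1,0,1,1,0,1,3,0,1,0,1,1,0,0,0,0,0,0,1,0,0,2,2,0,0] -> counters[20]=4

Answer: 4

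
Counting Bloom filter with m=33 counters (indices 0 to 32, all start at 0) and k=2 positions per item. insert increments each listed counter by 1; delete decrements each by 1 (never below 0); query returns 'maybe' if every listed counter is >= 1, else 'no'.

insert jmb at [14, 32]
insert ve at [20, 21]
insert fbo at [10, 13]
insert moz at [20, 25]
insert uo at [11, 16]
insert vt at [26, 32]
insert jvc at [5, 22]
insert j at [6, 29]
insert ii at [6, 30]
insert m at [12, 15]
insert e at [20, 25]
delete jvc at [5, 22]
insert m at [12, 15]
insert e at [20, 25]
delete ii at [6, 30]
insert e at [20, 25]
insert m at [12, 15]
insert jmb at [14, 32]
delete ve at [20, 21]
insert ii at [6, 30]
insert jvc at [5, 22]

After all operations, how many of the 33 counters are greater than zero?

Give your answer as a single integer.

Step 1: insert jmb at [14, 32] -> counters=[0,0,0,0,0,0,0,0,0,0,0,0,0,0,1,0,0,0,0,0,0,0,0,0,0,0,0,0,0,0,0,0,1]
Step 2: insert ve at [20, 21] -> counters=[0,0,0,0,0,0,0,0,0,0,0,0,0,0,1,0,0,0,0,0,1,1,0,0,0,0,0,0,0,0,0,0,1]
Step 3: insert fbo at [10, 13] -> counters=[0,0,0,0,0,0,0,0,0,0,1,0,0,1,1,0,0,0,0,0,1,1,0,0,0,0,0,0,0,0,0,0,1]
Step 4: insert moz at [20, 25] -> counters=[0,0,0,0,0,0,0,0,0,0,1,0,0,1,1,0,0,0,0,0,2,1,0,0,0,1,0,0,0,0,0,0,1]
Step 5: insert uo at [11, 16] -> counters=[0,0,0,0,0,0,0,0,0,0,1,1,0,1,1,0,1,0,0,0,2,1,0,0,0,1,0,0,0,0,0,0,1]
Step 6: insert vt at [26, 32] -> counters=[0,0,0,0,0,0,0,0,0,0,1,1,0,1,1,0,1,0,0,0,2,1,0,0,0,1,1,0,0,0,0,0,2]
Step 7: insert jvc at [5, 22] -> counters=[0,0,0,0,0,1,0,0,0,0,1,1,0,1,1,0,1,0,0,0,2,1,1,0,0,1,1,0,0,0,0,0,2]
Step 8: insert j at [6, 29] -> counters=[0,0,0,0,0,1,1,0,0,0,1,1,0,1,1,0,1,0,0,0,2,1,1,0,0,1,1,0,0,1,0,0,2]
Step 9: insert ii at [6, 30] -> counters=[0,0,0,0,0,1,2,0,0,0,1,1,0,1,1,0,1,0,0,0,2,1,1,0,0,1,1,0,0,1,1,0,2]
Step 10: insert m at [12, 15] -> counters=[0,0,0,0,0,1,2,0,0,0,1,1,1,1,1,1,1,0,0,0,2,1,1,0,0,1,1,0,0,1,1,0,2]
Step 11: insert e at [20, 25] -> counters=[0,0,0,0,0,1,2,0,0,0,1,1,1,1,1,1,1,0,0,0,3,1,1,0,0,2,1,0,0,1,1,0,2]
Step 12: delete jvc at [5, 22] -> counters=[0,0,0,0,0,0,2,0,0,0,1,1,1,1,1,1,1,0,0,0,3,1,0,0,0,2,1,0,0,1,1,0,2]
Step 13: insert m at [12, 15] -> counters=[0,0,0,0,0,0,2,0,0,0,1,1,2,1,1,2,1,0,0,0,3,1,0,0,0,2,1,0,0,1,1,0,2]
Step 14: insert e at [20, 25] -> counters=[0,0,0,0,0,0,2,0,0,0,1,1,2,1,1,2,1,0,0,0,4,1,0,0,0,3,1,0,0,1,1,0,2]
Step 15: delete ii at [6, 30] -> counters=[0,0,0,0,0,0,1,0,0,0,1,1,2,1,1,2,1,0,0,0,4,1,0,0,0,3,1,0,0,1,0,0,2]
Step 16: insert e at [20, 25] -> counters=[0,0,0,0,0,0,1,0,0,0,1,1,2,1,1,2,1,0,0,0,5,1,0,0,0,4,1,0,0,1,0,0,2]
Step 17: insert m at [12, 15] -> counters=[0,0,0,0,0,0,1,0,0,0,1,1,3,1,1,3,1,0,0,0,5,1,0,0,0,4,1,0,0,1,0,0,2]
Step 18: insert jmb at [14, 32] -> counters=[0,0,0,0,0,0,1,0,0,0,1,1,3,1,2,3,1,0,0,0,5,1,0,0,0,4,1,0,0,1,0,0,3]
Step 19: delete ve at [20, 21] -> counters=[0,0,0,0,0,0,1,0,0,0,1,1,3,1,2,3,1,0,0,0,4,0,0,0,0,4,1,0,0,1,0,0,3]
Step 20: insert ii at [6, 30] -> counters=[0,0,0,0,0,0,2,0,0,0,1,1,3,1,2,3,1,0,0,0,4,0,0,0,0,4,1,0,0,1,1,0,3]
Step 21: insert jvc at [5, 22] -> counters=[0,0,0,0,0,1,2,0,0,0,1,1,3,1,2,3,1,0,0,0,4,0,1,0,0,4,1,0,0,1,1,0,3]
Final counters=[0,0,0,0,0,1,2,0,0,0,1,1,3,1,2,3,1,0,0,0,4,0,1,0,0,4,1,0,0,1,1,0,3] -> 16 nonzero

Answer: 16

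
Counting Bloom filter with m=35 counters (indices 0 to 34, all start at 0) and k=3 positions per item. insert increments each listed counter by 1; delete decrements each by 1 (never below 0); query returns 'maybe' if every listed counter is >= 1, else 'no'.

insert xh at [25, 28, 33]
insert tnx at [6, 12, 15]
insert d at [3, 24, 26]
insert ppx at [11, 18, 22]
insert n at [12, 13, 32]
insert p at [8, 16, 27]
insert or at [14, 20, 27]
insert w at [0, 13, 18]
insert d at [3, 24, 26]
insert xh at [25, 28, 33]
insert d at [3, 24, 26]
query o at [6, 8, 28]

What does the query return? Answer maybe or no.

Step 1: insert xh at [25, 28, 33] -> counters=[0,0,0,0,0,0,0,0,0,0,0,0,0,0,0,0,0,0,0,0,0,0,0,0,0,1,0,0,1,0,0,0,0,1,0]
Step 2: insert tnx at [6, 12, 15] -> counters=[0,0,0,0,0,0,1,0,0,0,0,0,1,0,0,1,0,0,0,0,0,0,0,0,0,1,0,0,1,0,0,0,0,1,0]
Step 3: insert d at [3, 24, 26] -> counters=[0,0,0,1,0,0,1,0,0,0,0,0,1,0,0,1,0,0,0,0,0,0,0,0,1,1,1,0,1,0,0,0,0,1,0]
Step 4: insert ppx at [11, 18, 22] -> counters=[0,0,0,1,0,0,1,0,0,0,0,1,1,0,0,1,0,0,1,0,0,0,1,0,1,1,1,0,1,0,0,0,0,1,0]
Step 5: insert n at [12, 13, 32] -> counters=[0,0,0,1,0,0,1,0,0,0,0,1,2,1,0,1,0,0,1,0,0,0,1,0,1,1,1,0,1,0,0,0,1,1,0]
Step 6: insert p at [8, 16, 27] -> counters=[0,0,0,1,0,0,1,0,1,0,0,1,2,1,0,1,1,0,1,0,0,0,1,0,1,1,1,1,1,0,0,0,1,1,0]
Step 7: insert or at [14, 20, 27] -> counters=[0,0,0,1,0,0,1,0,1,0,0,1,2,1,1,1,1,0,1,0,1,0,1,0,1,1,1,2,1,0,0,0,1,1,0]
Step 8: insert w at [0, 13, 18] -> counters=[1,0,0,1,0,0,1,0,1,0,0,1,2,2,1,1,1,0,2,0,1,0,1,0,1,1,1,2,1,0,0,0,1,1,0]
Step 9: insert d at [3, 24, 26] -> counters=[1,0,0,2,0,0,1,0,1,0,0,1,2,2,1,1,1,0,2,0,1,0,1,0,2,1,2,2,1,0,0,0,1,1,0]
Step 10: insert xh at [25, 28, 33] -> counters=[1,0,0,2,0,0,1,0,1,0,0,1,2,2,1,1,1,0,2,0,1,0,1,0,2,2,2,2,2,0,0,0,1,2,0]
Step 11: insert d at [3, 24, 26] -> counters=[1,0,0,3,0,0,1,0,1,0,0,1,2,2,1,1,1,0,2,0,1,0,1,0,3,2,3,2,2,0,0,0,1,2,0]
Query o: check counters[6]=1 counters[8]=1 counters[28]=2 -> maybe

Answer: maybe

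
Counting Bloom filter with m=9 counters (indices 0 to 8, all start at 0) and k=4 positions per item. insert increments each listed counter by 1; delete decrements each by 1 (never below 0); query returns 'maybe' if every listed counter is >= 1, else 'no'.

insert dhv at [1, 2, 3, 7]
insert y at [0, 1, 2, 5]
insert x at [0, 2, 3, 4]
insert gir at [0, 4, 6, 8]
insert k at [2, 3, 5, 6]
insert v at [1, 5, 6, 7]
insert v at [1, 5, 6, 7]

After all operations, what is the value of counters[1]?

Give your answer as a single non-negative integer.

Answer: 4

Derivation:
Step 1: insert dhv at [1, 2, 3, 7] -> counters=[0,1,1,1,0,0,0,1,0]
Step 2: insert y at [0, 1, 2, 5] -> counters=[1,2,2,1,0,1,0,1,0]
Step 3: insert x at [0, 2, 3, 4] -> counters=[2,2,3,2,1,1,0,1,0]
Step 4: insert gir at [0, 4, 6, 8] -> counters=[3,2,3,2,2,1,1,1,1]
Step 5: insert k at [2, 3, 5, 6] -> counters=[3,2,4,3,2,2,2,1,1]
Step 6: insert v at [1, 5, 6, 7] -> counters=[3,3,4,3,2,3,3,2,1]
Step 7: insert v at [1, 5, 6, 7] -> counters=[3,4,4,3,2,4,4,3,1]
Final counters=[3,4,4,3,2,4,4,3,1] -> counters[1]=4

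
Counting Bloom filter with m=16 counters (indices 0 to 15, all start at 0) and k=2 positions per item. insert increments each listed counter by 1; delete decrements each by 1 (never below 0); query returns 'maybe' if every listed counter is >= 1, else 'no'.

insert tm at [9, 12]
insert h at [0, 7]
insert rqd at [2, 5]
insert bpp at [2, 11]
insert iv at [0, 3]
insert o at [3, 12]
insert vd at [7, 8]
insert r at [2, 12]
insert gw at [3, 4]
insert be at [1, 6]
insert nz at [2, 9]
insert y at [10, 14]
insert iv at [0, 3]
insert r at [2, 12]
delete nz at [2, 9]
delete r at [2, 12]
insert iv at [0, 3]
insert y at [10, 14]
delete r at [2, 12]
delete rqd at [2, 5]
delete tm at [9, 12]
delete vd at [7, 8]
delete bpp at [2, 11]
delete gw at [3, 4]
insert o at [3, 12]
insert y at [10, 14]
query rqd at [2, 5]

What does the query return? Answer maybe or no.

Answer: no

Derivation:
Step 1: insert tm at [9, 12] -> counters=[0,0,0,0,0,0,0,0,0,1,0,0,1,0,0,0]
Step 2: insert h at [0, 7] -> counters=[1,0,0,0,0,0,0,1,0,1,0,0,1,0,0,0]
Step 3: insert rqd at [2, 5] -> counters=[1,0,1,0,0,1,0,1,0,1,0,0,1,0,0,0]
Step 4: insert bpp at [2, 11] -> counters=[1,0,2,0,0,1,0,1,0,1,0,1,1,0,0,0]
Step 5: insert iv at [0, 3] -> counters=[2,0,2,1,0,1,0,1,0,1,0,1,1,0,0,0]
Step 6: insert o at [3, 12] -> counters=[2,0,2,2,0,1,0,1,0,1,0,1,2,0,0,0]
Step 7: insert vd at [7, 8] -> counters=[2,0,2,2,0,1,0,2,1,1,0,1,2,0,0,0]
Step 8: insert r at [2, 12] -> counters=[2,0,3,2,0,1,0,2,1,1,0,1,3,0,0,0]
Step 9: insert gw at [3, 4] -> counters=[2,0,3,3,1,1,0,2,1,1,0,1,3,0,0,0]
Step 10: insert be at [1, 6] -> counters=[2,1,3,3,1,1,1,2,1,1,0,1,3,0,0,0]
Step 11: insert nz at [2, 9] -> counters=[2,1,4,3,1,1,1,2,1,2,0,1,3,0,0,0]
Step 12: insert y at [10, 14] -> counters=[2,1,4,3,1,1,1,2,1,2,1,1,3,0,1,0]
Step 13: insert iv at [0, 3] -> counters=[3,1,4,4,1,1,1,2,1,2,1,1,3,0,1,0]
Step 14: insert r at [2, 12] -> counters=[3,1,5,4,1,1,1,2,1,2,1,1,4,0,1,0]
Step 15: delete nz at [2, 9] -> counters=[3,1,4,4,1,1,1,2,1,1,1,1,4,0,1,0]
Step 16: delete r at [2, 12] -> counters=[3,1,3,4,1,1,1,2,1,1,1,1,3,0,1,0]
Step 17: insert iv at [0, 3] -> counters=[4,1,3,5,1,1,1,2,1,1,1,1,3,0,1,0]
Step 18: insert y at [10, 14] -> counters=[4,1,3,5,1,1,1,2,1,1,2,1,3,0,2,0]
Step 19: delete r at [2, 12] -> counters=[4,1,2,5,1,1,1,2,1,1,2,1,2,0,2,0]
Step 20: delete rqd at [2, 5] -> counters=[4,1,1,5,1,0,1,2,1,1,2,1,2,0,2,0]
Step 21: delete tm at [9, 12] -> counters=[4,1,1,5,1,0,1,2,1,0,2,1,1,0,2,0]
Step 22: delete vd at [7, 8] -> counters=[4,1,1,5,1,0,1,1,0,0,2,1,1,0,2,0]
Step 23: delete bpp at [2, 11] -> counters=[4,1,0,5,1,0,1,1,0,0,2,0,1,0,2,0]
Step 24: delete gw at [3, 4] -> counters=[4,1,0,4,0,0,1,1,0,0,2,0,1,0,2,0]
Step 25: insert o at [3, 12] -> counters=[4,1,0,5,0,0,1,1,0,0,2,0,2,0,2,0]
Step 26: insert y at [10, 14] -> counters=[4,1,0,5,0,0,1,1,0,0,3,0,2,0,3,0]
Query rqd: check counters[2]=0 counters[5]=0 -> no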